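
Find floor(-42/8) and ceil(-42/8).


-42/8 = -5.2500
floor = -6
ceil = -5

floor = -6, ceil = -5


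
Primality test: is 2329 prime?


2329 / 17 = 137 (exact division)
2329 is NOT prime.

No, 2329 is not prime


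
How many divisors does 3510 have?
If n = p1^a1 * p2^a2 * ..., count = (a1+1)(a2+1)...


3510 = 2^1 × 3^3 × 5^1 × 13^1
d(3510) = (1+1) × (3+1) × (1+1) × (1+1) = 32

32 divisors


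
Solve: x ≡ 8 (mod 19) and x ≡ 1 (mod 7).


M = 19*7 = 133
M1 = M/19 = 7, M2 = M/7 = 19
M1^(-1) mod 19 = 11, M2^(-1) mod 7 = 3
x = 8*7*11 + 1*19*3 = 673
673 mod 133 = 8
Check: 8 mod 19 = 8 ✓, 8 mod 7 = 1 ✓

x ≡ 8 (mod 133)


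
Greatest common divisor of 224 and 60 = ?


224 = 3 * 60 + 44
60 = 1 * 44 + 16
44 = 2 * 16 + 12
16 = 1 * 12 + 4
12 = 3 * 4 + 0
GCD = 4


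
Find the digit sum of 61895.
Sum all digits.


6 + 1 + 8 + 9 + 5 = 29


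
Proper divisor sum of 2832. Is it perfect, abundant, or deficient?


Proper divisors: 1, 2, 3, 4, 6, 8, 12, 16, 24, 48, 59, 118, 177, 236, 354, 472, 708, 944, 1416
Sum = 1 + 2 + 3 + 4 + 6 + 8 + 12 + 16 + 24 + 48 + 59 + 118 + 177 + 236 + 354 + 472 + 708 + 944 + 1416 = 4608
4608 > 2832 → abundant

s(2832) = 4608 (abundant)


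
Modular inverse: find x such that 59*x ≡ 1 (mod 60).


Use the extended Euclidean algorithm on (60, 59); each row r = 60*s + 59*t:
r=60, s=1, t=0
r=59, s=0, t=1
q=1: r=1, s=1, t=-1   [60*(1) + 59*(-1) = 1]
q=59: r=0, s=-59, t=60   [60*(-59) + 59*(60) = 0]
GCD = 1 with t = -1, so 59*(-1) ≡ 1 (mod 60)
Inverse = -1 mod 60 = 59
Check: 59 * 59 = 3481 ≡ 1 (mod 60)

59^(-1) ≡ 59 (mod 60)


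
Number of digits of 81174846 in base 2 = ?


81174846 in base 2 = 100110101101010000100111110
Number of digits = 27

27 digits (base 2)


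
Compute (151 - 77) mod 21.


151 - 77 = 74
74 mod 21 = 11


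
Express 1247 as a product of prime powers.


1247 / 29 = 43
43 / 43 = 1
1247 = 29 × 43


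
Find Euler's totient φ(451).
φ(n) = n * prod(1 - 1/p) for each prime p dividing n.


451 = 11 × 41
Prime factors: 11, 41
φ(451) = 451 × (1-1/11) × (1-1/41)
= 451 × 10/11 × 40/41 = 400

φ(451) = 400


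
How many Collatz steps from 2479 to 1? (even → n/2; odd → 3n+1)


2479 → 7438 → 3719 → 11158 → 5579 → 16738 → 8369 → 25108 → 12554 → 6277 → 18832 → 9416 → 4708 → 2354 → 1177 → 3532 → 1766 → 883 → 2650 → 1325 → 3976 → 1988 → 994 → 497 → 1492 → 746 → 373 → 1120 → 560 → 280 → 140 → 70 → 35 → 106 → 53 → 160 → 80 → 40 → 20 → 10 → 5 → 16 → 8 → 4 → 2 → 1
Total steps = 45

45 steps


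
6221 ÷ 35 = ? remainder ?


6221 = 35 * 177 + 26
Check: 6195 + 26 = 6221

q = 177, r = 26


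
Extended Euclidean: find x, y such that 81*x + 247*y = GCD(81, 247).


Tabular extended Euclidean (each row: r = 81*s + 247*t):
r=81, s=1, t=0
r=247, s=0, t=1
q=0: r=81, s=1, t=0   [81*(1) + 247*(0) = 81]
q=3: r=4, s=-3, t=1   [81*(-3) + 247*(1) = 4]
q=20: r=1, s=61, t=-20   [81*(61) + 247*(-20) = 1]
q=4: r=0, s=-247, t=81   [81*(-247) + 247*(81) = 0]
GCD = 1; from the row with r=1: x=61, y=-20
Check: 81*(61) + 247*(-20) = 4941 - 4940 = 1

GCD = 1, x = 61, y = -20


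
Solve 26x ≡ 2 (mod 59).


GCD(26, 59) = 1, unique solution
a^(-1) mod 59 = 25
x = 25 * 2 mod 59 = 50

x ≡ 50 (mod 59)


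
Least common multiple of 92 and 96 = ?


GCD(92, 96) = 4
LCM = 92*96/4 = 8832/4 = 2208

LCM = 2208


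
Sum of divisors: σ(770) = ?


Divisors of 770: 1, 2, 5, 7, 10, 11, 14, 22, 35, 55, 70, 77, 110, 154, 385, 770
Sum = 1 + 2 + 5 + 7 + 10 + 11 + 14 + 22 + 35 + 55 + 70 + 77 + 110 + 154 + 385 + 770 = 1728

σ(770) = 1728


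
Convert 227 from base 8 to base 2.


227 (base 8) = 151 (decimal)
151 (decimal) = 10010111 (base 2)


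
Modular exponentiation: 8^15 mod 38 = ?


8^1 mod 38 = 8
8^2 mod 38 = 26
8^3 mod 38 = 18
8^4 mod 38 = 30
8^5 mod 38 = 12
8^6 mod 38 = 20
8^7 mod 38 = 8
8^8 mod 38 = 26
8^9 mod 38 = 18
8^10 mod 38 = 30
8^11 mod 38 = 12
8^12 mod 38 = 20
8^13 mod 38 = 8
8^14 mod 38 = 26
8^15 mod 38 = 18


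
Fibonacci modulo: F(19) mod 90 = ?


F(k) mod 90 for k=1..19:
1, 1, 2, 3, 5, 8, 13, 21, 34, 55, 89, 54, 53, 17, 70, 87, 67, 64, 41
F(19) mod 90 = 41


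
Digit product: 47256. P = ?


4 × 7 × 2 × 5 × 6 = 1680


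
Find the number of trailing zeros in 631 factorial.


floor(631/5) = 126
floor(631/25) = 25
floor(631/125) = 5
floor(631/625) = 1
Total = 157

157 trailing zeros


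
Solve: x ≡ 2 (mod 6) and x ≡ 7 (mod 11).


M = 6*11 = 66
M1 = M/6 = 11, M2 = M/11 = 6
M1^(-1) mod 6 = 5, M2^(-1) mod 11 = 2
x = 2*11*5 + 7*6*2 = 194
194 mod 66 = 62
Check: 62 mod 6 = 2 ✓, 62 mod 11 = 7 ✓

x ≡ 62 (mod 66)


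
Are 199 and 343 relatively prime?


Euclidean algorithm:
343 = 1 * 199 + 144
199 = 1 * 144 + 55
144 = 2 * 55 + 34
55 = 1 * 34 + 21
34 = 1 * 21 + 13
21 = 1 * 13 + 8
13 = 1 * 8 + 5
8 = 1 * 5 + 3
5 = 1 * 3 + 2
3 = 1 * 2 + 1
2 = 2 * 1 + 0
GCD(199, 343) = 1

Yes, coprime (GCD = 1)


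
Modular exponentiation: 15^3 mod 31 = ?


15^1 mod 31 = 15
15^2 mod 31 = 8
15^3 mod 31 = 27


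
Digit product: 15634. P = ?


1 × 5 × 6 × 3 × 4 = 360


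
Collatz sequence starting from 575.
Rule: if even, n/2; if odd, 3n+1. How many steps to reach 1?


575 → 1726 → 863 → 2590 → 1295 → 3886 → 1943 → 5830 → 2915 → 8746 → 4373 → 13120 → 6560 → 3280 → 1640 → 820 → 410 → 205 → 616 → 308 → 154 → 77 → 232 → 116 → 58 → 29 → 88 → 44 → 22 → 11 → 34 → 17 → 52 → 26 → 13 → 40 → 20 → 10 → 5 → 16 → 8 → 4 → 2 → 1
Total steps = 43

43 steps


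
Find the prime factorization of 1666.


1666 / 2 = 833
833 / 7 = 119
119 / 7 = 17
17 / 17 = 1
1666 = 2 × 7^2 × 17


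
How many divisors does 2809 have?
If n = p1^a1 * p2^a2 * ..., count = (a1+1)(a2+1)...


2809 = 53^2
d(2809) = (2+1) = 3

3 divisors


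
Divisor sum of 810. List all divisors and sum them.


Divisors of 810: 1, 2, 3, 5, 6, 9, 10, 15, 18, 27, 30, 45, 54, 81, 90, 135, 162, 270, 405, 810
Sum = 1 + 2 + 3 + 5 + 6 + 9 + 10 + 15 + 18 + 27 + 30 + 45 + 54 + 81 + 90 + 135 + 162 + 270 + 405 + 810 = 2178

σ(810) = 2178


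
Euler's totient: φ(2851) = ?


2851 = 2851
Prime factors: 2851
φ(2851) = 2851 × (1-1/2851)
= 2851 × 2850/2851 = 2850

φ(2851) = 2850


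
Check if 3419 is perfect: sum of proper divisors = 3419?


Proper divisors of 3419: 1, 13, 263
Sum = 1 + 13 + 263 = 277

No, 3419 is not perfect (277 ≠ 3419)


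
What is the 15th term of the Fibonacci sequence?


Sequence: 1, 1, 2, 3, 5, 8, 13, 21, 34, 55, 89, 144, 233, 377, 610
F(15) = 610


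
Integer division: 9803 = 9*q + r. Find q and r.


9803 = 9 * 1089 + 2
Check: 9801 + 2 = 9803

q = 1089, r = 2


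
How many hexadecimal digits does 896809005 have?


896809005 in base 16 = 3574382D
Number of digits = 8

8 digits (base 16)


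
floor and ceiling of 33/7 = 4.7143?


33/7 = 4.7143
floor = 4
ceil = 5

floor = 4, ceil = 5


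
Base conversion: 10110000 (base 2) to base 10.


10110000 (base 2) = 176 (decimal)
176 (decimal) = 176 (base 10)


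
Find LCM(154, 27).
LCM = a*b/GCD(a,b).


GCD(154, 27) = 1
LCM = 154*27/1 = 4158/1 = 4158

LCM = 4158


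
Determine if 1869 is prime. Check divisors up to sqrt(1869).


1869 / 3 = 623 (exact division)
1869 is NOT prime.

No, 1869 is not prime


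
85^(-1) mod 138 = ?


Use the extended Euclidean algorithm on (138, 85); each row r = 138*s + 85*t:
r=138, s=1, t=0
r=85, s=0, t=1
q=1: r=53, s=1, t=-1   [138*(1) + 85*(-1) = 53]
q=1: r=32, s=-1, t=2   [138*(-1) + 85*(2) = 32]
q=1: r=21, s=2, t=-3   [138*(2) + 85*(-3) = 21]
q=1: r=11, s=-3, t=5   [138*(-3) + 85*(5) = 11]
q=1: r=10, s=5, t=-8   [138*(5) + 85*(-8) = 10]
q=1: r=1, s=-8, t=13   [138*(-8) + 85*(13) = 1]
q=10: r=0, s=85, t=-138   [138*(85) + 85*(-138) = 0]
GCD = 1 with t = 13, so 85*(13) ≡ 1 (mod 138)
Inverse = 13 mod 138 = 13
Check: 85 * 13 = 1105 ≡ 1 (mod 138)

85^(-1) ≡ 13 (mod 138)


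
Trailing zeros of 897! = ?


floor(897/5) = 179
floor(897/25) = 35
floor(897/125) = 7
floor(897/625) = 1
Total = 222

222 trailing zeros


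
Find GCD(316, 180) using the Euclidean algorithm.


316 = 1 * 180 + 136
180 = 1 * 136 + 44
136 = 3 * 44 + 4
44 = 11 * 4 + 0
GCD = 4


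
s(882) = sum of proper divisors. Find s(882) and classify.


Proper divisors: 1, 2, 3, 6, 7, 9, 14, 18, 21, 42, 49, 63, 98, 126, 147, 294, 441
Sum = 1 + 2 + 3 + 6 + 7 + 9 + 14 + 18 + 21 + 42 + 49 + 63 + 98 + 126 + 147 + 294 + 441 = 1341
1341 > 882 → abundant

s(882) = 1341 (abundant)


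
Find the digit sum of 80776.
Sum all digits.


8 + 0 + 7 + 7 + 6 = 28


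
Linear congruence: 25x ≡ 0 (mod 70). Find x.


GCD(25, 70) = 5 divides 0
Divide: 5x ≡ 0 (mod 14)
x ≡ 0 (mod 14)


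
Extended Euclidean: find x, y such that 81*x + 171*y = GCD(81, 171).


Tabular extended Euclidean (each row: r = 81*s + 171*t):
r=81, s=1, t=0
r=171, s=0, t=1
q=0: r=81, s=1, t=0   [81*(1) + 171*(0) = 81]
q=2: r=9, s=-2, t=1   [81*(-2) + 171*(1) = 9]
q=9: r=0, s=19, t=-9   [81*(19) + 171*(-9) = 0]
GCD = 9; from the row with r=9: x=-2, y=1
Check: 81*(-2) + 171*(1) = -162 + 171 = 9

GCD = 9, x = -2, y = 1


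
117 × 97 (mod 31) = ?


117 × 97 = 11349
11349 mod 31 = 3


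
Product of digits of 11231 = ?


1 × 1 × 2 × 3 × 1 = 6


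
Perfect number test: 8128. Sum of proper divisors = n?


Proper divisors of 8128: 1, 2, 4, 8, 16, 32, 64, 127, 254, 508, 1016, 2032, 4064
Sum = 1 + 2 + 4 + 8 + 16 + 32 + 64 + 127 + 254 + 508 + 1016 + 2032 + 4064 = 8128

Yes, 8128 is perfect (8128 = 8128)


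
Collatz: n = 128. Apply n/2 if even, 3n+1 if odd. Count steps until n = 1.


128 → 64 → 32 → 16 → 8 → 4 → 2 → 1
Total steps = 7

7 steps


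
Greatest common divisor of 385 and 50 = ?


385 = 7 * 50 + 35
50 = 1 * 35 + 15
35 = 2 * 15 + 5
15 = 3 * 5 + 0
GCD = 5


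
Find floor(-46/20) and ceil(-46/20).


-46/20 = -2.3000
floor = -3
ceil = -2

floor = -3, ceil = -2


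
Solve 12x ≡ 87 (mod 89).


GCD(12, 89) = 1, unique solution
a^(-1) mod 89 = 52
x = 52 * 87 mod 89 = 74

x ≡ 74 (mod 89)


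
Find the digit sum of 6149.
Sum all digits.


6 + 1 + 4 + 9 = 20


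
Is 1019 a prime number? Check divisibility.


Check divisors up to sqrt(1019) = 31.9218
No divisors found.
1019 is prime.

Yes, 1019 is prime


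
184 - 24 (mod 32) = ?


184 - 24 = 160
160 mod 32 = 0


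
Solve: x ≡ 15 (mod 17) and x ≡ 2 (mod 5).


M = 17*5 = 85
M1 = M/17 = 5, M2 = M/5 = 17
M1^(-1) mod 17 = 7, M2^(-1) mod 5 = 3
x = 15*5*7 + 2*17*3 = 627
627 mod 85 = 32
Check: 32 mod 17 = 15 ✓, 32 mod 5 = 2 ✓

x ≡ 32 (mod 85)


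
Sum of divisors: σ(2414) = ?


Divisors of 2414: 1, 2, 17, 34, 71, 142, 1207, 2414
Sum = 1 + 2 + 17 + 34 + 71 + 142 + 1207 + 2414 = 3888

σ(2414) = 3888


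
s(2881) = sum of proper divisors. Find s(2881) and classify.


Proper divisors: 1, 43, 67
Sum = 1 + 43 + 67 = 111
111 < 2881 → deficient

s(2881) = 111 (deficient)


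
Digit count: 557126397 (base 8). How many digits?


557126397 in base 8 = 4115211375
Number of digits = 10

10 digits (base 8)


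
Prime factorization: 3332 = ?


3332 / 2 = 1666
1666 / 2 = 833
833 / 7 = 119
119 / 7 = 17
17 / 17 = 1
3332 = 2^2 × 7^2 × 17


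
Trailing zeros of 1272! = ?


floor(1272/5) = 254
floor(1272/25) = 50
floor(1272/125) = 10
floor(1272/625) = 2
Total = 316

316 trailing zeros


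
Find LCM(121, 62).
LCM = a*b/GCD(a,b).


GCD(121, 62) = 1
LCM = 121*62/1 = 7502/1 = 7502

LCM = 7502


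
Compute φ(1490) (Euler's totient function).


1490 = 2 × 5 × 149
Prime factors: 2, 5, 149
φ(1490) = 1490 × (1-1/2) × (1-1/5) × (1-1/149)
= 1490 × 1/2 × 4/5 × 148/149 = 592

φ(1490) = 592


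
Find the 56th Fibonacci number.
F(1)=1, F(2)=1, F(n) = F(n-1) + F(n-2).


Sequence: 1, 1, 2, 3, 5, 8, 13, 21, 34, 55, 89, 144, 233, 377, 610, 987, 1597, 2584, 4181, 6765, 10946, 17711, 28657, 46368, 75025, 121393, 196418, 317811, 514229, 832040, 1346269, 2178309, 3524578, 5702887, 9227465, 14930352, 24157817, 39088169, 63245986, 102334155, 165580141, 267914296, 433494437, 701408733, 1134903170, 1836311903, 2971215073, 4807526976, 7778742049, 12586269025, 20365011074, 32951280099, 53316291173, 86267571272, 139583862445, 225851433717
F(56) = 225851433717


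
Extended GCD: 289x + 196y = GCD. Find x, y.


Tabular extended Euclidean (each row: r = 289*s + 196*t):
r=289, s=1, t=0
r=196, s=0, t=1
q=1: r=93, s=1, t=-1   [289*(1) + 196*(-1) = 93]
q=2: r=10, s=-2, t=3   [289*(-2) + 196*(3) = 10]
q=9: r=3, s=19, t=-28   [289*(19) + 196*(-28) = 3]
q=3: r=1, s=-59, t=87   [289*(-59) + 196*(87) = 1]
q=3: r=0, s=196, t=-289   [289*(196) + 196*(-289) = 0]
GCD = 1; from the row with r=1: x=-59, y=87
Check: 289*(-59) + 196*(87) = -17051 + 17052 = 1

GCD = 1, x = -59, y = 87


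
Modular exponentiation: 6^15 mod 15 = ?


6^1 mod 15 = 6
6^2 mod 15 = 6
6^3 mod 15 = 6
6^4 mod 15 = 6
6^5 mod 15 = 6
6^6 mod 15 = 6
6^7 mod 15 = 6
6^8 mod 15 = 6
6^9 mod 15 = 6
6^10 mod 15 = 6
6^11 mod 15 = 6
6^12 mod 15 = 6
6^13 mod 15 = 6
6^14 mod 15 = 6
6^15 mod 15 = 6


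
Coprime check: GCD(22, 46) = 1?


Euclidean algorithm:
46 = 2 * 22 + 2
22 = 11 * 2 + 0
GCD(22, 46) = 2

No, not coprime (GCD = 2)


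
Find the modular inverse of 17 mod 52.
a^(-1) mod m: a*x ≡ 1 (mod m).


Use the extended Euclidean algorithm on (52, 17); each row r = 52*s + 17*t:
r=52, s=1, t=0
r=17, s=0, t=1
q=3: r=1, s=1, t=-3   [52*(1) + 17*(-3) = 1]
q=17: r=0, s=-17, t=52   [52*(-17) + 17*(52) = 0]
GCD = 1 with t = -3, so 17*(-3) ≡ 1 (mod 52)
Inverse = -3 mod 52 = 49
Check: 17 * 49 = 833 ≡ 1 (mod 52)

17^(-1) ≡ 49 (mod 52)


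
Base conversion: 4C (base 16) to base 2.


4C (base 16) = 76 (decimal)
76 (decimal) = 1001100 (base 2)


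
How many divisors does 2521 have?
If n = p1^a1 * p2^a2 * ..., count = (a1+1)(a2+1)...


2521 = 2521^1
d(2521) = (1+1) = 2

2 divisors


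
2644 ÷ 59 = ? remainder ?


2644 = 59 * 44 + 48
Check: 2596 + 48 = 2644

q = 44, r = 48


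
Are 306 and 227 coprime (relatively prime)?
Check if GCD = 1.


Euclidean algorithm:
306 = 1 * 227 + 79
227 = 2 * 79 + 69
79 = 1 * 69 + 10
69 = 6 * 10 + 9
10 = 1 * 9 + 1
9 = 9 * 1 + 0
GCD(306, 227) = 1

Yes, coprime (GCD = 1)


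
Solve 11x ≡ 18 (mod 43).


GCD(11, 43) = 1, unique solution
a^(-1) mod 43 = 4
x = 4 * 18 mod 43 = 29

x ≡ 29 (mod 43)


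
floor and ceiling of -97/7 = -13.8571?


-97/7 = -13.8571
floor = -14
ceil = -13

floor = -14, ceil = -13


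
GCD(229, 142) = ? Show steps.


229 = 1 * 142 + 87
142 = 1 * 87 + 55
87 = 1 * 55 + 32
55 = 1 * 32 + 23
32 = 1 * 23 + 9
23 = 2 * 9 + 5
9 = 1 * 5 + 4
5 = 1 * 4 + 1
4 = 4 * 1 + 0
GCD = 1


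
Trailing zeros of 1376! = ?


floor(1376/5) = 275
floor(1376/25) = 55
floor(1376/125) = 11
floor(1376/625) = 2
Total = 343

343 trailing zeros


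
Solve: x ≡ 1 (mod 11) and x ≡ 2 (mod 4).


M = 11*4 = 44
M1 = M/11 = 4, M2 = M/4 = 11
M1^(-1) mod 11 = 3, M2^(-1) mod 4 = 3
x = 1*4*3 + 2*11*3 = 78
78 mod 44 = 34
Check: 34 mod 11 = 1 ✓, 34 mod 4 = 2 ✓

x ≡ 34 (mod 44)


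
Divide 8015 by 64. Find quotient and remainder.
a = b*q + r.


8015 = 64 * 125 + 15
Check: 8000 + 15 = 8015

q = 125, r = 15


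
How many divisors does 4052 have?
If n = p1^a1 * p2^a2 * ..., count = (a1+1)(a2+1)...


4052 = 2^2 × 1013^1
d(4052) = (2+1) × (1+1) = 6

6 divisors


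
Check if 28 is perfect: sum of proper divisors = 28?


Proper divisors of 28: 1, 2, 4, 7, 14
Sum = 1 + 2 + 4 + 7 + 14 = 28

Yes, 28 is perfect (28 = 28)


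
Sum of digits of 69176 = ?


6 + 9 + 1 + 7 + 6 = 29


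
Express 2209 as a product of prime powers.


2209 / 47 = 47
47 / 47 = 1
2209 = 47^2


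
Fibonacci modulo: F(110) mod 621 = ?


F(k) mod 621 for k=1..110:
1, 1, 2, 3, 5, 8, 13, 21, 34, 55, 89, 144, 233, 377, 610, 366, 355, 100, 455, 555, 389, 323, 91, 414, 505, 298, 182, 480, 41, 521, 562, 462, 403, 244, 26, 270, 296, 566, 241, 186, 427, 613, 419, 411, 209, 620, 208, 207, 415, 1, 416, 417, 212, 8, 220, 228, 448, 55, 503, 558, 440, 377, 196, 573, 148, 100, 248, 348, 596, 323, 298, 0, 298, 298, 596, 273, 248, 521, 148, 48, 196, 244, 440, 63, 503, 566, 448, 393, 220, 613, 212, 204, 416, 620, 415, 414, 208, 1, 209, 210, 419, 8, 427, 435, 241, 55, 296, 351, 26, 377
F(110) mod 621 = 377


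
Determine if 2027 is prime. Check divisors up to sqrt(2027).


Check divisors up to sqrt(2027) = 45.0222
No divisors found.
2027 is prime.

Yes, 2027 is prime


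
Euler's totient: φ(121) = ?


121 = 11^2
Prime factors: 11
φ(121) = 121 × (1-1/11)
= 121 × 10/11 = 110

φ(121) = 110


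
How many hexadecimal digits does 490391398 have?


490391398 in base 16 = 1D3AC766
Number of digits = 8

8 digits (base 16)


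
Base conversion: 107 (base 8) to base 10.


107 (base 8) = 71 (decimal)
71 (decimal) = 71 (base 10)


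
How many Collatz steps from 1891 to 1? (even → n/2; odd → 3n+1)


1891 → 5674 → 2837 → 8512 → 4256 → 2128 → 1064 → 532 → 266 → 133 → 400 → 200 → 100 → 50 → 25 → 76 → 38 → 19 → 58 → 29 → 88 → 44 → 22 → 11 → 34 → 17 → 52 → 26 → 13 → 40 → 20 → 10 → 5 → 16 → 8 → 4 → 2 → 1
Total steps = 37

37 steps


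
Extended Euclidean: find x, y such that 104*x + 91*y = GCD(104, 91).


Tabular extended Euclidean (each row: r = 104*s + 91*t):
r=104, s=1, t=0
r=91, s=0, t=1
q=1: r=13, s=1, t=-1   [104*(1) + 91*(-1) = 13]
q=7: r=0, s=-7, t=8   [104*(-7) + 91*(8) = 0]
GCD = 13; from the row with r=13: x=1, y=-1
Check: 104*(1) + 91*(-1) = 104 - 91 = 13

GCD = 13, x = 1, y = -1


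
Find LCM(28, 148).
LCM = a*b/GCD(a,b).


GCD(28, 148) = 4
LCM = 28*148/4 = 4144/4 = 1036

LCM = 1036


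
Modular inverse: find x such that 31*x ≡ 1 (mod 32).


Use the extended Euclidean algorithm on (32, 31); each row r = 32*s + 31*t:
r=32, s=1, t=0
r=31, s=0, t=1
q=1: r=1, s=1, t=-1   [32*(1) + 31*(-1) = 1]
q=31: r=0, s=-31, t=32   [32*(-31) + 31*(32) = 0]
GCD = 1 with t = -1, so 31*(-1) ≡ 1 (mod 32)
Inverse = -1 mod 32 = 31
Check: 31 * 31 = 961 ≡ 1 (mod 32)

31^(-1) ≡ 31 (mod 32)


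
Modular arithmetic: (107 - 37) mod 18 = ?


107 - 37 = 70
70 mod 18 = 16


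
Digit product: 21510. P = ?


2 × 1 × 5 × 1 × 0 = 0


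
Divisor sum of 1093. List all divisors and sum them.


Divisors of 1093: 1, 1093
Sum = 1 + 1093 = 1094

σ(1093) = 1094


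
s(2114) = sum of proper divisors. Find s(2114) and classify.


Proper divisors: 1, 2, 7, 14, 151, 302, 1057
Sum = 1 + 2 + 7 + 14 + 151 + 302 + 1057 = 1534
1534 < 2114 → deficient

s(2114) = 1534 (deficient)


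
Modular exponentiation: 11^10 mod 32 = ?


11^1 mod 32 = 11
11^2 mod 32 = 25
11^3 mod 32 = 19
11^4 mod 32 = 17
11^5 mod 32 = 27
11^6 mod 32 = 9
11^7 mod 32 = 3
11^8 mod 32 = 1
11^9 mod 32 = 11
11^10 mod 32 = 25


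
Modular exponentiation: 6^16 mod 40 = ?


6^1 mod 40 = 6
6^2 mod 40 = 36
6^3 mod 40 = 16
6^4 mod 40 = 16
6^5 mod 40 = 16
6^6 mod 40 = 16
6^7 mod 40 = 16
6^8 mod 40 = 16
6^9 mod 40 = 16
6^10 mod 40 = 16
6^11 mod 40 = 16
6^12 mod 40 = 16
6^13 mod 40 = 16
6^14 mod 40 = 16
6^15 mod 40 = 16
6^16 mod 40 = 16


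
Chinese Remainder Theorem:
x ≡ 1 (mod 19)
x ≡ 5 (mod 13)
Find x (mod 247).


M = 19*13 = 247
M1 = M/19 = 13, M2 = M/13 = 19
M1^(-1) mod 19 = 3, M2^(-1) mod 13 = 11
x = 1*13*3 + 5*19*11 = 1084
1084 mod 247 = 96
Check: 96 mod 19 = 1 ✓, 96 mod 13 = 5 ✓

x ≡ 96 (mod 247)


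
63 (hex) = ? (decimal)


63 (base 16) = 99 (decimal)
99 (decimal) = 99 (base 10)


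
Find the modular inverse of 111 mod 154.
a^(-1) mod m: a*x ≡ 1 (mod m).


Use the extended Euclidean algorithm on (154, 111); each row r = 154*s + 111*t:
r=154, s=1, t=0
r=111, s=0, t=1
q=1: r=43, s=1, t=-1   [154*(1) + 111*(-1) = 43]
q=2: r=25, s=-2, t=3   [154*(-2) + 111*(3) = 25]
q=1: r=18, s=3, t=-4   [154*(3) + 111*(-4) = 18]
q=1: r=7, s=-5, t=7   [154*(-5) + 111*(7) = 7]
q=2: r=4, s=13, t=-18   [154*(13) + 111*(-18) = 4]
q=1: r=3, s=-18, t=25   [154*(-18) + 111*(25) = 3]
q=1: r=1, s=31, t=-43   [154*(31) + 111*(-43) = 1]
q=3: r=0, s=-111, t=154   [154*(-111) + 111*(154) = 0]
GCD = 1 with t = -43, so 111*(-43) ≡ 1 (mod 154)
Inverse = -43 mod 154 = 111
Check: 111 * 111 = 12321 ≡ 1 (mod 154)

111^(-1) ≡ 111 (mod 154)


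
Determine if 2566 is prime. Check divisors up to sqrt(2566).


2566 / 2 = 1283 (exact division)
2566 is NOT prime.

No, 2566 is not prime


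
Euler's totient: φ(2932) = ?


2932 = 2^2 × 733
Prime factors: 2, 733
φ(2932) = 2932 × (1-1/2) × (1-1/733)
= 2932 × 1/2 × 732/733 = 1464

φ(2932) = 1464


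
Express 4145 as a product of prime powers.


4145 / 5 = 829
829 / 829 = 1
4145 = 5 × 829


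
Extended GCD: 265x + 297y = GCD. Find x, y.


Tabular extended Euclidean (each row: r = 265*s + 297*t):
r=265, s=1, t=0
r=297, s=0, t=1
q=0: r=265, s=1, t=0   [265*(1) + 297*(0) = 265]
q=1: r=32, s=-1, t=1   [265*(-1) + 297*(1) = 32]
q=8: r=9, s=9, t=-8   [265*(9) + 297*(-8) = 9]
q=3: r=5, s=-28, t=25   [265*(-28) + 297*(25) = 5]
q=1: r=4, s=37, t=-33   [265*(37) + 297*(-33) = 4]
q=1: r=1, s=-65, t=58   [265*(-65) + 297*(58) = 1]
q=4: r=0, s=297, t=-265   [265*(297) + 297*(-265) = 0]
GCD = 1; from the row with r=1: x=-65, y=58
Check: 265*(-65) + 297*(58) = -17225 + 17226 = 1

GCD = 1, x = -65, y = 58


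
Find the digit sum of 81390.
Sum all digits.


8 + 1 + 3 + 9 + 0 = 21


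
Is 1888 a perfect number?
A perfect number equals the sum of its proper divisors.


Proper divisors of 1888: 1, 2, 4, 8, 16, 32, 59, 118, 236, 472, 944
Sum = 1 + 2 + 4 + 8 + 16 + 32 + 59 + 118 + 236 + 472 + 944 = 1892

No, 1888 is not perfect (1892 ≠ 1888)


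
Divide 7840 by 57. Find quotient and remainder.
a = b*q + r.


7840 = 57 * 137 + 31
Check: 7809 + 31 = 7840

q = 137, r = 31


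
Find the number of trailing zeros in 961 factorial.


floor(961/5) = 192
floor(961/25) = 38
floor(961/125) = 7
floor(961/625) = 1
Total = 238

238 trailing zeros


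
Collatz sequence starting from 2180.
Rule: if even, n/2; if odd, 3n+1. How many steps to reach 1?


2180 → 1090 → 545 → 1636 → 818 → 409 → 1228 → 614 → 307 → 922 → 461 → 1384 → 692 → 346 → 173 → 520 → 260 → 130 → 65 → 196 → 98 → 49 → 148 → 74 → 37 → 112 → 56 → 28 → 14 → 7 → 22 → 11 → 34 → 17 → 52 → 26 → 13 → 40 → 20 → 10 → 5 → 16 → 8 → 4 → 2 → 1
Total steps = 45

45 steps


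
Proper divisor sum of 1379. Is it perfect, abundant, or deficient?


Proper divisors: 1, 7, 197
Sum = 1 + 7 + 197 = 205
205 < 1379 → deficient

s(1379) = 205 (deficient)


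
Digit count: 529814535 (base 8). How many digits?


529814535 in base 8 = 3745052007
Number of digits = 10

10 digits (base 8)


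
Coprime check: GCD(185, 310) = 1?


Euclidean algorithm:
310 = 1 * 185 + 125
185 = 1 * 125 + 60
125 = 2 * 60 + 5
60 = 12 * 5 + 0
GCD(185, 310) = 5

No, not coprime (GCD = 5)


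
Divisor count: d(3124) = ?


3124 = 2^2 × 11^1 × 71^1
d(3124) = (2+1) × (1+1) × (1+1) = 12

12 divisors


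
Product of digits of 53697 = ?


5 × 3 × 6 × 9 × 7 = 5670


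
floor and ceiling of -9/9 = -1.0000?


-9/9 = -1.0000
floor = -1
ceil = -1

floor = -1, ceil = -1


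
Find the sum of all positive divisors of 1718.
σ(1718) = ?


Divisors of 1718: 1, 2, 859, 1718
Sum = 1 + 2 + 859 + 1718 = 2580

σ(1718) = 2580


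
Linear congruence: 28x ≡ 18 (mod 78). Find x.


GCD(28, 78) = 2 divides 18
Divide: 14x ≡ 9 (mod 39)
x ≡ 9 (mod 39)


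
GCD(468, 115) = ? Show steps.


468 = 4 * 115 + 8
115 = 14 * 8 + 3
8 = 2 * 3 + 2
3 = 1 * 2 + 1
2 = 2 * 1 + 0
GCD = 1


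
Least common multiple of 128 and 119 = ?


GCD(128, 119) = 1
LCM = 128*119/1 = 15232/1 = 15232

LCM = 15232


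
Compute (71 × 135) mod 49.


71 × 135 = 9585
9585 mod 49 = 30


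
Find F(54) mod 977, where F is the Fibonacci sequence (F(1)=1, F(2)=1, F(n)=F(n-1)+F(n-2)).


F(k) mod 977 for k=1..54:
1, 1, 2, 3, 5, 8, 13, 21, 34, 55, 89, 144, 233, 377, 610, 10, 620, 630, 273, 903, 199, 125, 324, 449, 773, 245, 41, 286, 327, 613, 940, 576, 539, 138, 677, 815, 515, 353, 868, 244, 135, 379, 514, 893, 430, 346, 776, 145, 921, 89, 33, 122, 155, 277
F(54) mod 977 = 277


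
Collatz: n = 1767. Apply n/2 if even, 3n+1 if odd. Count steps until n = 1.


1767 → 5302 → 2651 → 7954 → 3977 → 11932 → 5966 → 2983 → 8950 → 4475 → 13426 → 6713 → 20140 → 10070 → 5035 → 15106 → 7553 → 22660 → 11330 → 5665 → 16996 → 8498 → 4249 → 12748 → 6374 → 3187 → 9562 → 4781 → 14344 → 7172 → 3586 → 1793 → 5380 → 2690 → 1345 → 4036 → 2018 → 1009 → 3028 → 1514 → 757 → 2272 → 1136 → 568 → 284 → 142 → 71 → 214 → 107 → 322 → 161 → 484 → 242 → 121 → 364 → 182 → 91 → 274 → 137 → 412 → 206 → 103 → 310 → 155 → 466 → 233 → 700 → 350 → 175 → 526 → 263 → 790 → 395 → 1186 → 593 → 1780 → 890 → 445 → 1336 → 668 → 334 → 167 → 502 → 251 → 754 → 377 → 1132 → 566 → 283 → 850 → 425 → 1276 → 638 → 319 → 958 → 479 → 1438 → 719 → 2158 → 1079 → 3238 → 1619 → 4858 → 2429 → 7288 → 3644 → 1822 → 911 → 2734 → 1367 → 4102 → 2051 → 6154 → 3077 → 9232 → 4616 → 2308 → 1154 → 577 → 1732 → 866 → 433 → 1300 → 650 → 325 → 976 → 488 → 244 → 122 → 61 → 184 → 92 → 46 → 23 → 70 → 35 → 106 → 53 → 160 → 80 → 40 → 20 → 10 → 5 → 16 → 8 → 4 → 2 → 1
Total steps = 148

148 steps


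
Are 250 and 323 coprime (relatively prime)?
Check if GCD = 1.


Euclidean algorithm:
323 = 1 * 250 + 73
250 = 3 * 73 + 31
73 = 2 * 31 + 11
31 = 2 * 11 + 9
11 = 1 * 9 + 2
9 = 4 * 2 + 1
2 = 2 * 1 + 0
GCD(250, 323) = 1

Yes, coprime (GCD = 1)


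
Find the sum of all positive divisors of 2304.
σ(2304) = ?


Divisors of 2304: 1, 2, 3, 4, 6, 8, 9, 12, 16, 18, 24, 32, 36, 48, 64, 72, 96, 128, 144, 192, 256, 288, 384, 576, 768, 1152, 2304
Sum = 1 + 2 + 3 + 4 + 6 + 8 + 9 + 12 + 16 + 18 + 24 + 32 + 36 + 48 + 64 + 72 + 96 + 128 + 144 + 192 + 256 + 288 + 384 + 576 + 768 + 1152 + 2304 = 6643

σ(2304) = 6643


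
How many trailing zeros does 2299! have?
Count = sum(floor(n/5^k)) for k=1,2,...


floor(2299/5) = 459
floor(2299/25) = 91
floor(2299/125) = 18
floor(2299/625) = 3
Total = 571

571 trailing zeros


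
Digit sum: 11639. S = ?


1 + 1 + 6 + 3 + 9 = 20


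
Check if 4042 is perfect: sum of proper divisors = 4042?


Proper divisors of 4042: 1, 2, 43, 47, 86, 94, 2021
Sum = 1 + 2 + 43 + 47 + 86 + 94 + 2021 = 2294

No, 4042 is not perfect (2294 ≠ 4042)


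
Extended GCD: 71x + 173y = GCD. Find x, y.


Tabular extended Euclidean (each row: r = 71*s + 173*t):
r=71, s=1, t=0
r=173, s=0, t=1
q=0: r=71, s=1, t=0   [71*(1) + 173*(0) = 71]
q=2: r=31, s=-2, t=1   [71*(-2) + 173*(1) = 31]
q=2: r=9, s=5, t=-2   [71*(5) + 173*(-2) = 9]
q=3: r=4, s=-17, t=7   [71*(-17) + 173*(7) = 4]
q=2: r=1, s=39, t=-16   [71*(39) + 173*(-16) = 1]
q=4: r=0, s=-173, t=71   [71*(-173) + 173*(71) = 0]
GCD = 1; from the row with r=1: x=39, y=-16
Check: 71*(39) + 173*(-16) = 2769 - 2768 = 1

GCD = 1, x = 39, y = -16


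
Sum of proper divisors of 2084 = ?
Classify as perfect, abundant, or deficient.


Proper divisors: 1, 2, 4, 521, 1042
Sum = 1 + 2 + 4 + 521 + 1042 = 1570
1570 < 2084 → deficient

s(2084) = 1570 (deficient)


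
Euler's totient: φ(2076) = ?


2076 = 2^2 × 3 × 173
Prime factors: 2, 3, 173
φ(2076) = 2076 × (1-1/2) × (1-1/3) × (1-1/173)
= 2076 × 1/2 × 2/3 × 172/173 = 688

φ(2076) = 688


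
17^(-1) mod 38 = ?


Use the extended Euclidean algorithm on (38, 17); each row r = 38*s + 17*t:
r=38, s=1, t=0
r=17, s=0, t=1
q=2: r=4, s=1, t=-2   [38*(1) + 17*(-2) = 4]
q=4: r=1, s=-4, t=9   [38*(-4) + 17*(9) = 1]
q=4: r=0, s=17, t=-38   [38*(17) + 17*(-38) = 0]
GCD = 1 with t = 9, so 17*(9) ≡ 1 (mod 38)
Inverse = 9 mod 38 = 9
Check: 17 * 9 = 153 ≡ 1 (mod 38)

17^(-1) ≡ 9 (mod 38)


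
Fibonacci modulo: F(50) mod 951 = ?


F(k) mod 951 for k=1..50:
1, 1, 2, 3, 5, 8, 13, 21, 34, 55, 89, 144, 233, 377, 610, 36, 646, 682, 377, 108, 485, 593, 127, 720, 847, 616, 512, 177, 689, 866, 604, 519, 172, 691, 863, 603, 515, 167, 682, 849, 580, 478, 107, 585, 692, 326, 67, 393, 460, 853
F(50) mod 951 = 853


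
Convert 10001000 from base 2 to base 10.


10001000 (base 2) = 136 (decimal)
136 (decimal) = 136 (base 10)


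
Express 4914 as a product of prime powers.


4914 / 2 = 2457
2457 / 3 = 819
819 / 3 = 273
273 / 3 = 91
91 / 7 = 13
13 / 13 = 1
4914 = 2 × 3^3 × 7 × 13


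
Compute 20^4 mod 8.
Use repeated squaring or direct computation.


20^1 mod 8 = 4
20^2 mod 8 = 0
20^3 mod 8 = 0
20^4 mod 8 = 0


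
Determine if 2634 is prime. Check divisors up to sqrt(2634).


2634 / 2 = 1317 (exact division)
2634 is NOT prime.

No, 2634 is not prime


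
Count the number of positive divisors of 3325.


3325 = 5^2 × 7^1 × 19^1
d(3325) = (2+1) × (1+1) × (1+1) = 12

12 divisors


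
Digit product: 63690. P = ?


6 × 3 × 6 × 9 × 0 = 0


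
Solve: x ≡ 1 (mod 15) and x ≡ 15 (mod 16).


M = 15*16 = 240
M1 = M/15 = 16, M2 = M/16 = 15
M1^(-1) mod 15 = 1, M2^(-1) mod 16 = 15
x = 1*16*1 + 15*15*15 = 3391
3391 mod 240 = 31
Check: 31 mod 15 = 1 ✓, 31 mod 16 = 15 ✓

x ≡ 31 (mod 240)


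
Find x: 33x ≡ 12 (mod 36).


GCD(33, 36) = 3 divides 12
Divide: 11x ≡ 4 (mod 12)
x ≡ 8 (mod 12)


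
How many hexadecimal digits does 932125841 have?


932125841 in base 16 = 378F1C91
Number of digits = 8

8 digits (base 16)


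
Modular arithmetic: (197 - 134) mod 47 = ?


197 - 134 = 63
63 mod 47 = 16


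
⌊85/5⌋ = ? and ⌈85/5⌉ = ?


85/5 = 17.0000
floor = 17
ceil = 17

floor = 17, ceil = 17


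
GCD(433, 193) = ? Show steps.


433 = 2 * 193 + 47
193 = 4 * 47 + 5
47 = 9 * 5 + 2
5 = 2 * 2 + 1
2 = 2 * 1 + 0
GCD = 1


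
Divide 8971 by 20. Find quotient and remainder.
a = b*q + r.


8971 = 20 * 448 + 11
Check: 8960 + 11 = 8971

q = 448, r = 11


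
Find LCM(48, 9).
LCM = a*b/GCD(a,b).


GCD(48, 9) = 3
LCM = 48*9/3 = 432/3 = 144

LCM = 144


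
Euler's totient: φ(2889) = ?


2889 = 3^3 × 107
Prime factors: 3, 107
φ(2889) = 2889 × (1-1/3) × (1-1/107)
= 2889 × 2/3 × 106/107 = 1908

φ(2889) = 1908


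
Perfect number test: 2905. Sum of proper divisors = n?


Proper divisors of 2905: 1, 5, 7, 35, 83, 415, 581
Sum = 1 + 5 + 7 + 35 + 83 + 415 + 581 = 1127

No, 2905 is not perfect (1127 ≠ 2905)


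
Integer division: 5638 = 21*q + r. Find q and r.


5638 = 21 * 268 + 10
Check: 5628 + 10 = 5638

q = 268, r = 10


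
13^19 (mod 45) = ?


13^1 mod 45 = 13
13^2 mod 45 = 34
13^3 mod 45 = 37
13^4 mod 45 = 31
13^5 mod 45 = 43
13^6 mod 45 = 19
13^7 mod 45 = 22
13^8 mod 45 = 16
13^9 mod 45 = 28
13^10 mod 45 = 4
13^11 mod 45 = 7
13^12 mod 45 = 1
13^13 mod 45 = 13
13^14 mod 45 = 34
13^15 mod 45 = 37
13^16 mod 45 = 31
13^17 mod 45 = 43
13^18 mod 45 = 19
13^19 mod 45 = 22


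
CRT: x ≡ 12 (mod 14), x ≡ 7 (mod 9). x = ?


M = 14*9 = 126
M1 = M/14 = 9, M2 = M/9 = 14
M1^(-1) mod 14 = 11, M2^(-1) mod 9 = 2
x = 12*9*11 + 7*14*2 = 1384
1384 mod 126 = 124
Check: 124 mod 14 = 12 ✓, 124 mod 9 = 7 ✓

x ≡ 124 (mod 126)


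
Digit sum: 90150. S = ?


9 + 0 + 1 + 5 + 0 = 15


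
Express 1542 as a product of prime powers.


1542 / 2 = 771
771 / 3 = 257
257 / 257 = 1
1542 = 2 × 3 × 257


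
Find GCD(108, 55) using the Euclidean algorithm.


108 = 1 * 55 + 53
55 = 1 * 53 + 2
53 = 26 * 2 + 1
2 = 2 * 1 + 0
GCD = 1


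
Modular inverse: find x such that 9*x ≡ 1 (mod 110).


Use the extended Euclidean algorithm on (110, 9); each row r = 110*s + 9*t:
r=110, s=1, t=0
r=9, s=0, t=1
q=12: r=2, s=1, t=-12   [110*(1) + 9*(-12) = 2]
q=4: r=1, s=-4, t=49   [110*(-4) + 9*(49) = 1]
q=2: r=0, s=9, t=-110   [110*(9) + 9*(-110) = 0]
GCD = 1 with t = 49, so 9*(49) ≡ 1 (mod 110)
Inverse = 49 mod 110 = 49
Check: 9 * 49 = 441 ≡ 1 (mod 110)

9^(-1) ≡ 49 (mod 110)


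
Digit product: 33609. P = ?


3 × 3 × 6 × 0 × 9 = 0


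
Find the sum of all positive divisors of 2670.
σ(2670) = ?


Divisors of 2670: 1, 2, 3, 5, 6, 10, 15, 30, 89, 178, 267, 445, 534, 890, 1335, 2670
Sum = 1 + 2 + 3 + 5 + 6 + 10 + 15 + 30 + 89 + 178 + 267 + 445 + 534 + 890 + 1335 + 2670 = 6480

σ(2670) = 6480


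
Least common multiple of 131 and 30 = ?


GCD(131, 30) = 1
LCM = 131*30/1 = 3930/1 = 3930

LCM = 3930


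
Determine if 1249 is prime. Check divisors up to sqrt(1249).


Check divisors up to sqrt(1249) = 35.3412
No divisors found.
1249 is prime.

Yes, 1249 is prime


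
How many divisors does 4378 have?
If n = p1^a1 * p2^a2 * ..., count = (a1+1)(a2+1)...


4378 = 2^1 × 11^1 × 199^1
d(4378) = (1+1) × (1+1) × (1+1) = 8

8 divisors


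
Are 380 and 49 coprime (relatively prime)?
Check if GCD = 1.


Euclidean algorithm:
380 = 7 * 49 + 37
49 = 1 * 37 + 12
37 = 3 * 12 + 1
12 = 12 * 1 + 0
GCD(380, 49) = 1

Yes, coprime (GCD = 1)


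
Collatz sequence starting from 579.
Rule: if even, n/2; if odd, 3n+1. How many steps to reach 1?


579 → 1738 → 869 → 2608 → 1304 → 652 → 326 → 163 → 490 → 245 → 736 → 368 → 184 → 92 → 46 → 23 → 70 → 35 → 106 → 53 → 160 → 80 → 40 → 20 → 10 → 5 → 16 → 8 → 4 → 2 → 1
Total steps = 30

30 steps


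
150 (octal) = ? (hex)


150 (base 8) = 104 (decimal)
104 (decimal) = 68 (base 16)


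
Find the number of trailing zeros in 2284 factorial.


floor(2284/5) = 456
floor(2284/25) = 91
floor(2284/125) = 18
floor(2284/625) = 3
Total = 568

568 trailing zeros


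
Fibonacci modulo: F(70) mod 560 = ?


F(k) mod 560 for k=1..70:
1, 1, 2, 3, 5, 8, 13, 21, 34, 55, 89, 144, 233, 377, 50, 427, 477, 344, 261, 45, 306, 351, 97, 448, 545, 433, 418, 291, 149, 440, 29, 469, 498, 407, 345, 192, 537, 169, 146, 315, 461, 216, 117, 333, 450, 223, 113, 336, 449, 225, 114, 339, 453, 232, 125, 357, 482, 279, 201, 480, 121, 41, 162, 203, 365, 8, 373, 381, 194, 15
F(70) mod 560 = 15


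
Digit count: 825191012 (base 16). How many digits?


825191012 in base 16 = 312F6A64
Number of digits = 8

8 digits (base 16)


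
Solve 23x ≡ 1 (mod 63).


GCD(23, 63) = 1, unique solution
a^(-1) mod 63 = 11
x = 11 * 1 mod 63 = 11

x ≡ 11 (mod 63)


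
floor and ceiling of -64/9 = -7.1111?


-64/9 = -7.1111
floor = -8
ceil = -7

floor = -8, ceil = -7


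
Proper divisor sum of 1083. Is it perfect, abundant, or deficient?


Proper divisors: 1, 3, 19, 57, 361
Sum = 1 + 3 + 19 + 57 + 361 = 441
441 < 1083 → deficient

s(1083) = 441 (deficient)


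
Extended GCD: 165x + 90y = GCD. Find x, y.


Tabular extended Euclidean (each row: r = 165*s + 90*t):
r=165, s=1, t=0
r=90, s=0, t=1
q=1: r=75, s=1, t=-1   [165*(1) + 90*(-1) = 75]
q=1: r=15, s=-1, t=2   [165*(-1) + 90*(2) = 15]
q=5: r=0, s=6, t=-11   [165*(6) + 90*(-11) = 0]
GCD = 15; from the row with r=15: x=-1, y=2
Check: 165*(-1) + 90*(2) = -165 + 180 = 15

GCD = 15, x = -1, y = 2


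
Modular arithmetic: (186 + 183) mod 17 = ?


186 + 183 = 369
369 mod 17 = 12


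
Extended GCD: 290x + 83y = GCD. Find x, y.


Tabular extended Euclidean (each row: r = 290*s + 83*t):
r=290, s=1, t=0
r=83, s=0, t=1
q=3: r=41, s=1, t=-3   [290*(1) + 83*(-3) = 41]
q=2: r=1, s=-2, t=7   [290*(-2) + 83*(7) = 1]
q=41: r=0, s=83, t=-290   [290*(83) + 83*(-290) = 0]
GCD = 1; from the row with r=1: x=-2, y=7
Check: 290*(-2) + 83*(7) = -580 + 581 = 1

GCD = 1, x = -2, y = 7


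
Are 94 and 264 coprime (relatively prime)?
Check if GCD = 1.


Euclidean algorithm:
264 = 2 * 94 + 76
94 = 1 * 76 + 18
76 = 4 * 18 + 4
18 = 4 * 4 + 2
4 = 2 * 2 + 0
GCD(94, 264) = 2

No, not coprime (GCD = 2)


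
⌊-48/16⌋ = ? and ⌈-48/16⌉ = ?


-48/16 = -3.0000
floor = -3
ceil = -3

floor = -3, ceil = -3


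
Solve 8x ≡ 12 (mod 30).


GCD(8, 30) = 2 divides 12
Divide: 4x ≡ 6 (mod 15)
x ≡ 9 (mod 15)


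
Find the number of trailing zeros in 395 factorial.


floor(395/5) = 79
floor(395/25) = 15
floor(395/125) = 3
Total = 97

97 trailing zeros


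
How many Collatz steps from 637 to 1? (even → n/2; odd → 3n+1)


637 → 1912 → 956 → 478 → 239 → 718 → 359 → 1078 → 539 → 1618 → 809 → 2428 → 1214 → 607 → 1822 → 911 → 2734 → 1367 → 4102 → 2051 → 6154 → 3077 → 9232 → 4616 → 2308 → 1154 → 577 → 1732 → 866 → 433 → 1300 → 650 → 325 → 976 → 488 → 244 → 122 → 61 → 184 → 92 → 46 → 23 → 70 → 35 → 106 → 53 → 160 → 80 → 40 → 20 → 10 → 5 → 16 → 8 → 4 → 2 → 1
Total steps = 56

56 steps


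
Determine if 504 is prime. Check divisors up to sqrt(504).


504 / 2 = 252 (exact division)
504 is NOT prime.

No, 504 is not prime


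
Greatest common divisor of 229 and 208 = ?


229 = 1 * 208 + 21
208 = 9 * 21 + 19
21 = 1 * 19 + 2
19 = 9 * 2 + 1
2 = 2 * 1 + 0
GCD = 1


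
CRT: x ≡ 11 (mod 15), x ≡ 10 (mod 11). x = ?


M = 15*11 = 165
M1 = M/15 = 11, M2 = M/11 = 15
M1^(-1) mod 15 = 11, M2^(-1) mod 11 = 3
x = 11*11*11 + 10*15*3 = 1781
1781 mod 165 = 131
Check: 131 mod 15 = 11 ✓, 131 mod 11 = 10 ✓

x ≡ 131 (mod 165)


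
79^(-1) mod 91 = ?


Use the extended Euclidean algorithm on (91, 79); each row r = 91*s + 79*t:
r=91, s=1, t=0
r=79, s=0, t=1
q=1: r=12, s=1, t=-1   [91*(1) + 79*(-1) = 12]
q=6: r=7, s=-6, t=7   [91*(-6) + 79*(7) = 7]
q=1: r=5, s=7, t=-8   [91*(7) + 79*(-8) = 5]
q=1: r=2, s=-13, t=15   [91*(-13) + 79*(15) = 2]
q=2: r=1, s=33, t=-38   [91*(33) + 79*(-38) = 1]
q=2: r=0, s=-79, t=91   [91*(-79) + 79*(91) = 0]
GCD = 1 with t = -38, so 79*(-38) ≡ 1 (mod 91)
Inverse = -38 mod 91 = 53
Check: 79 * 53 = 4187 ≡ 1 (mod 91)

79^(-1) ≡ 53 (mod 91)


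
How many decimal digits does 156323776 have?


156323776 has 9 digits in base 10
floor(log10(156323776)) + 1 = floor(8.1940) + 1 = 9

9 digits (base 10)


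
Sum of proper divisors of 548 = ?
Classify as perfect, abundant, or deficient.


Proper divisors: 1, 2, 4, 137, 274
Sum = 1 + 2 + 4 + 137 + 274 = 418
418 < 548 → deficient

s(548) = 418 (deficient)


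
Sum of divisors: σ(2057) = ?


Divisors of 2057: 1, 11, 17, 121, 187, 2057
Sum = 1 + 11 + 17 + 121 + 187 + 2057 = 2394

σ(2057) = 2394


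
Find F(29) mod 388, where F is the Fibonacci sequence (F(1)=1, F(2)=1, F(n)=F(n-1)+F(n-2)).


F(k) mod 388 for k=1..29:
1, 1, 2, 3, 5, 8, 13, 21, 34, 55, 89, 144, 233, 377, 222, 211, 45, 256, 301, 169, 82, 251, 333, 196, 141, 337, 90, 39, 129
F(29) mod 388 = 129


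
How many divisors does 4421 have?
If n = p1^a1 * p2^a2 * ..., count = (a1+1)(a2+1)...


4421 = 4421^1
d(4421) = (1+1) = 2

2 divisors


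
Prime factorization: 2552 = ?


2552 / 2 = 1276
1276 / 2 = 638
638 / 2 = 319
319 / 11 = 29
29 / 29 = 1
2552 = 2^3 × 11 × 29


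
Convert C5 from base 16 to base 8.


C5 (base 16) = 197 (decimal)
197 (decimal) = 305 (base 8)


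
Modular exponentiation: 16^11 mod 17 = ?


16^1 mod 17 = 16
16^2 mod 17 = 1
16^3 mod 17 = 16
16^4 mod 17 = 1
16^5 mod 17 = 16
16^6 mod 17 = 1
16^7 mod 17 = 16
16^8 mod 17 = 1
16^9 mod 17 = 16
16^10 mod 17 = 1
16^11 mod 17 = 16


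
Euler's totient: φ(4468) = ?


4468 = 2^2 × 1117
Prime factors: 2, 1117
φ(4468) = 4468 × (1-1/2) × (1-1/1117)
= 4468 × 1/2 × 1116/1117 = 2232

φ(4468) = 2232
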